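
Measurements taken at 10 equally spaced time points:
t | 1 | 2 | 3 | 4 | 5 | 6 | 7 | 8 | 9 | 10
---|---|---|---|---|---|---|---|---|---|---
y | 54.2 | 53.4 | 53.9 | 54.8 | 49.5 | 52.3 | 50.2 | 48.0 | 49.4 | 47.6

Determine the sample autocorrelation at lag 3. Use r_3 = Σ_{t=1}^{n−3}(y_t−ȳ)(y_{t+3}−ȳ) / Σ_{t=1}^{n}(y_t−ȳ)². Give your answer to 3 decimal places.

0.201

Mean ȳ = (54.2 + 53.4 + 53.9 + 54.8 + 49.5 + 52.3 + 50.2 + 48.0 + 49.4 + 47.6)/10 = 51.3300
Numerator Σ_{t=1}^{7}(y_t−ȳ)(y_{t+3}−ȳ) = 13.1793
Denominator Σ(y_t−ȳ)² = 65.4610
r_3 = 13.1793 / 65.4610 = 0.201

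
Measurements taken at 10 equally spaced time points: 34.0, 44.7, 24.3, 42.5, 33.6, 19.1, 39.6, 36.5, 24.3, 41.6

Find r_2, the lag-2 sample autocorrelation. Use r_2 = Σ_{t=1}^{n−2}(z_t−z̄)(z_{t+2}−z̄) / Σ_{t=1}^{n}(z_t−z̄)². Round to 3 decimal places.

Mean z̄ = (34.0 + 44.7 + 24.3 + 42.5 + 33.6 + 19.1 + 39.6 + 36.5 + 24.3 + 41.6)/10 = 34.0200
Numerator Σ_{t=1}^{8}(z_t−z̄)(z_{t+2}−z̄) = -106.4628
Denominator Σ(z_t−z̄)² = 692.4560
r_2 = -106.4628 / 692.4560 = -0.154

-0.154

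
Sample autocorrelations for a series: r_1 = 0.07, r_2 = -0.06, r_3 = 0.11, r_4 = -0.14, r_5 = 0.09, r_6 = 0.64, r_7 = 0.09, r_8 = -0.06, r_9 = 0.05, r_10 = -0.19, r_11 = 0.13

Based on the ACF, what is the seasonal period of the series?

6

The largest autocorrelation is r_6 = 0.64; the remaining lags stay at or below 0.13.
The dominant spike at lag 6 indicates a seasonal period of 6.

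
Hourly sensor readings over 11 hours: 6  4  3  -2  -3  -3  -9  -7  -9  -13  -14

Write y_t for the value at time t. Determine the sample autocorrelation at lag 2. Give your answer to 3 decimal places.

0.411

Mean ȳ = (6 + 4 + 3 − 2 − 3 − 3 − 9 − 7 − 9 − 13 − 14)/11 = -4.2727
Numerator Σ_{t=1}^{9}(y_t−ȳ)(y_{t+2}−ȳ) = 188.3058
Denominator Σ(y_t−ȳ)² = 458.1818
r_2 = 188.3058 / 458.1818 = 0.411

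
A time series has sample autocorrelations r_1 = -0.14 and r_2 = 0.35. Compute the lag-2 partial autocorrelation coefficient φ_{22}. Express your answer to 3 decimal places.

0.337

φ_{22} = (r_2 − r_1²) / (1 − r_1²)
r_1² = (-0.14)² = 0.0196
Numerator = 0.35 − 0.0196 = 0.3304; denominator = 1 − 0.0196 = 0.9804
φ_{22} = 0.3304 / 0.9804 = 0.337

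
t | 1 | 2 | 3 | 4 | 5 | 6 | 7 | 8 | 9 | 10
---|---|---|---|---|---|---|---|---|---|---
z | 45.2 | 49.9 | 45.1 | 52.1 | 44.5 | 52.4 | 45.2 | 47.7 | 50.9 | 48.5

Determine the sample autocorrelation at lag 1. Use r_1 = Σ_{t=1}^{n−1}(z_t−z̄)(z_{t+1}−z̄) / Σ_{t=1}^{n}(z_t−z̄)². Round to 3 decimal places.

-0.756

Mean z̄ = (45.2 + 49.9 + 45.1 + 52.1 + 44.5 + 52.4 + 45.2 + 47.7 + 50.9 + 48.5)/10 = 48.1500
Numerator Σ_{t=1}^{9}(z_t−z̄)(z_{t+1}−z̄) = -63.9625
Denominator Σ(z_t−z̄)² = 84.6450
r_1 = -63.9625 / 84.6450 = -0.756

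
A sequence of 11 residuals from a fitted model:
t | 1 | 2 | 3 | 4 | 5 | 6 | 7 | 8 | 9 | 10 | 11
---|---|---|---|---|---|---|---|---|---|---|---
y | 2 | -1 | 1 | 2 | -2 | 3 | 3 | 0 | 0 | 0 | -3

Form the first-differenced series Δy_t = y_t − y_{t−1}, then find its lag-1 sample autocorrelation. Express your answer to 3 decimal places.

First differences Δy: -3, 2, 1, -4, 5, 0, -3, 0, 0, -3
Mean of differences = -0.5000
Numerator Σ(Δy_t−Δȳ)(Δy_{t+1}−Δȳ) = -27.7500
Denominator Σ(Δy_t−Δȳ)² = 70.5000
r_1(Δy) = -27.7500 / 70.5000 = -0.394

-0.394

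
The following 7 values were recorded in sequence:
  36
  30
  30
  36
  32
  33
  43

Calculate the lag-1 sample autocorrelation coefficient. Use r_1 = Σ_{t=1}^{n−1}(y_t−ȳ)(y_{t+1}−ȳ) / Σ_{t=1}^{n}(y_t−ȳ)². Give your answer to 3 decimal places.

-0.068

Mean ȳ = (36 + 30 + 30 + 36 + 32 + 33 + 43)/7 = 34.2857
Deviations from mean: 1.7143, -4.2857, -4.2857, 1.7143, -2.2857, -1.2857, 8.7143
Σ(y_t−ȳ)(y_{t+1}−ȳ) = (-7.3469) + (18.3673) + (-7.3469) + (-3.9184) + (2.9388) + (-11.2041) = -8.5102
Denominator Σ(y_t−ȳ)² = 125.4286
r_1 = -8.5102 / 125.4286 = -0.068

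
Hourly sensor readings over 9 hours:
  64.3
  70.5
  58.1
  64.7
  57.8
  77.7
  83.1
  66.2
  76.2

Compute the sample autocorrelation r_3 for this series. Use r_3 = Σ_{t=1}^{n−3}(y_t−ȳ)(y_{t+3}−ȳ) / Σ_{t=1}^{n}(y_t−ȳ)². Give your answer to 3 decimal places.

Mean ȳ = (64.3 + 70.5 + 58.1 + 64.7 + 57.8 + 77.7 + 83.1 + 66.2 + 76.2)/9 = 68.7333
Σ(y_t−ȳ)(y_{t+3}−ȳ) = (17.8811) + (-19.3156) + (-95.3456) + (-57.9456) + (27.6978) + (66.9511) = -60.0767
Denominator Σ(y_t−ȳ)² = 620.6200
r_3 = -60.0767 / 620.6200 = -0.097

-0.097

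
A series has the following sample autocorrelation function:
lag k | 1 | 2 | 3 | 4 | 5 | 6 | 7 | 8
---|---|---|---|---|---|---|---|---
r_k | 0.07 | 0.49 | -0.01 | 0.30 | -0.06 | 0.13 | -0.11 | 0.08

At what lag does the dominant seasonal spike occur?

2

The largest autocorrelation is r_2 = 0.49, with a weaker echo at lag 4 (0.30); the remaining lags stay at or below 0.13.
The dominant spike at lag 2 indicates a seasonal period of 2.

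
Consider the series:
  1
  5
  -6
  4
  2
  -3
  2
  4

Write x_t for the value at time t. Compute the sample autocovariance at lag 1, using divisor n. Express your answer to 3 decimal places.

Mean x̄ = (1 + 5 − 6 + 4 + 2 − 3 + 2 + 4)/8 = 1.1250
Σ_{t=1}^{7}(x_t−x̄)(x_{t+1}−x̄) = -50.7656
γ_1 = -50.7656 / 8 = -6.346

-6.346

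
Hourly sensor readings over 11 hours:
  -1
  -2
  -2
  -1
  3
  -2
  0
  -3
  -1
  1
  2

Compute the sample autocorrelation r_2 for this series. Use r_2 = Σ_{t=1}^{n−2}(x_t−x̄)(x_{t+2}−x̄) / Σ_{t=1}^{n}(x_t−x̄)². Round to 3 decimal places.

Mean x̄ = (-1 − 2 − 2 − 1 + 3 − 2 + 0 − 3 − 1 + 1 + 2)/11 = -0.5455
Numerator Σ_{t=1}^{9}(x_t−x̄)(x_{t+2}−x̄) = -2.8678
Denominator Σ(x_t−x̄)² = 34.7273
r_2 = -2.8678 / 34.7273 = -0.083

-0.083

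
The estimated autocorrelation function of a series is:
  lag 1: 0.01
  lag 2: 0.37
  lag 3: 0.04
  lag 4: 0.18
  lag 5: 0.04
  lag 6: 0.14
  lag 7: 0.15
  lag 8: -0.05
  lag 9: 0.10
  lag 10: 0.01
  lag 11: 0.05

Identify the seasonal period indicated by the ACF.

2

The largest autocorrelation is r_2 = 0.37, with a weaker echo at lag 4 (0.18); the remaining lags stay at or below 0.15.
The dominant spike at lag 2 indicates a seasonal period of 2.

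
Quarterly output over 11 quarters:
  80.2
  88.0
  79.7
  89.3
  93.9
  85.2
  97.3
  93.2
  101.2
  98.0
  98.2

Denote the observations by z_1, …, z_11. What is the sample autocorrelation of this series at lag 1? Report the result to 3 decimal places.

Mean z̄ = (80.2 + 88.0 + 79.7 + 89.3 + 93.9 + 85.2 + 97.3 + 93.2 + 101.2 + 98.0 + 98.2)/11 = 91.2909
Numerator Σ_{t=1}^{10}(z_t−z̄)(z_{t+1}−z̄) = 183.2572
Denominator Σ(z_t−z̄)² = 546.7491
r_1 = 183.2572 / 546.7491 = 0.335

0.335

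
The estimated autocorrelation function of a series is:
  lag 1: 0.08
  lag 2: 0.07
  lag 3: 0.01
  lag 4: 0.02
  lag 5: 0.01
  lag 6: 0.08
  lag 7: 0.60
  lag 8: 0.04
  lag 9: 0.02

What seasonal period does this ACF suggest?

7

The largest autocorrelation is r_7 = 0.60; the remaining lags stay at or below 0.08.
The dominant spike at lag 7 indicates a seasonal period of 7.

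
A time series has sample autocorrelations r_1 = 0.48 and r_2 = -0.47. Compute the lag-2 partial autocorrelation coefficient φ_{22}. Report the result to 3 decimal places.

-0.910

φ_{22} = (r_2 − r_1²) / (1 − r_1²)
r_1² = (0.48)² = 0.2304
Numerator = -0.47 − 0.2304 = -0.7004; denominator = 1 − 0.2304 = 0.7696
φ_{22} = -0.7004 / 0.7696 = -0.910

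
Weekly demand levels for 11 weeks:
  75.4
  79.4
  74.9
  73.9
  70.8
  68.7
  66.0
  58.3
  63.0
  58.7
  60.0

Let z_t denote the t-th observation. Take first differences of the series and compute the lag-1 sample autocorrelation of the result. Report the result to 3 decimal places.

-0.540

First differences Δz: 4.0, -4.5, -1.0, -3.1, -2.1, -2.7, -7.7, 4.7, -4.3, 1.3
Mean of differences = -1.5400
Numerator Σ(Δz_t−Δz̄)(Δz_{t+1}−Δz̄) = -73.6696
Denominator Σ(Δz_t−Δz̄)² = 136.4040
r_1(Δz) = -73.6696 / 136.4040 = -0.540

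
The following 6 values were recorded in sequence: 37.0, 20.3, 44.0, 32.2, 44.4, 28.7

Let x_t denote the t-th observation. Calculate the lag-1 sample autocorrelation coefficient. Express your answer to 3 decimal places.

-0.626

Mean x̄ = (37.0 + 20.3 + 44.0 + 32.2 + 44.4 + 28.7)/6 = 34.4333
Σ(x_t−x̄)(x_{t+1}−x̄) = (-36.2756) + (-135.2089) + (-21.3656) + (-22.2589) + (-57.1422) = -272.2511
Denominator Σ(x_t−x̄)² = 435.0533
r_1 = -272.2511 / 435.0533 = -0.626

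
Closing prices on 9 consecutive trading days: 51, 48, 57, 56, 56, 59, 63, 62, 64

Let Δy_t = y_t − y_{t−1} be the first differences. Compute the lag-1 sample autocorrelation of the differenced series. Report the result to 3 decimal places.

First differences Δy: -3, 9, -1, 0, 3, 4, -1, 2
Mean of differences = 1.6250
Numerator Σ(Δy_t−Δȳ)(Δy_{t+1}−Δȳ) = -55.3906
Denominator Σ(Δy_t−Δȳ)² = 99.8750
r_1(Δy) = -55.3906 / 99.8750 = -0.555

-0.555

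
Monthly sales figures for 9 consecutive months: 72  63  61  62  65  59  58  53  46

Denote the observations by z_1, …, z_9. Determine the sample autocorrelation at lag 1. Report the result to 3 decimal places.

Mean z̄ = (72 + 63 + 61 + 62 + 65 + 59 + 58 + 53 + 46)/9 = 59.8889
Numerator Σ_{t=1}^{8}(z_t−z̄)(z_{t+1}−z̄) = 160.0988
Denominator Σ(z_t−z̄)² = 432.8889
r_1 = 160.0988 / 432.8889 = 0.370

0.370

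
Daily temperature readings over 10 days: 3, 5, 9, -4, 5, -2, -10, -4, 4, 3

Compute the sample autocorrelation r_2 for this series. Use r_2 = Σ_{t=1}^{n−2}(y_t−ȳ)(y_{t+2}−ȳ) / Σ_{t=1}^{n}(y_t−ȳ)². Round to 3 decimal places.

Mean ȳ = (3 + 5 + 9 − 4 + 5 − 2 − 10 − 4 + 4 + 3)/10 = 0.9000
Numerator Σ_{t=1}^{8}(y_t−ȳ)(y_{t+2}−ȳ) = -30.2200
Denominator Σ(y_t−ȳ)² = 292.9000
r_2 = -30.2200 / 292.9000 = -0.103

-0.103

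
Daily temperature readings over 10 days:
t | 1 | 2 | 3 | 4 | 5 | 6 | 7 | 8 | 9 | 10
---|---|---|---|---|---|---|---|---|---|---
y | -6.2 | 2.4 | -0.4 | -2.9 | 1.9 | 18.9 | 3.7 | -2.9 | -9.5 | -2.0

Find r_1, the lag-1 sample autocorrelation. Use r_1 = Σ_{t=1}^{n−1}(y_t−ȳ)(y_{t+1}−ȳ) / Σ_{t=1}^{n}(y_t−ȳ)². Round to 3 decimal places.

0.223

Mean ȳ = (-6.2 + 2.4 − 0.4 − 2.9 + 1.9 + 18.9 + 3.7 − 2.9 − 9.5 − 2.0)/10 = 0.3000
Numerator Σ_{t=1}^{9}(y_t−ȳ)(y_{t+1}−ȳ) = 118.0200
Denominator Σ(y_t−ȳ)² = 529.0400
r_1 = 118.0200 / 529.0400 = 0.223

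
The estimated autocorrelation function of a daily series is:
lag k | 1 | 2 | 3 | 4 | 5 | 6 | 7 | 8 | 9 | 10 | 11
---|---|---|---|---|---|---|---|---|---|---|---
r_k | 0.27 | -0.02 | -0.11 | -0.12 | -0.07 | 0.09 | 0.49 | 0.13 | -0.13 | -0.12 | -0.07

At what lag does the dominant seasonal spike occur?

The largest autocorrelation is r_7 = 0.49; the remaining lags stay at or below 0.27.
The dominant spike at lag 7 indicates a seasonal period of 7.

7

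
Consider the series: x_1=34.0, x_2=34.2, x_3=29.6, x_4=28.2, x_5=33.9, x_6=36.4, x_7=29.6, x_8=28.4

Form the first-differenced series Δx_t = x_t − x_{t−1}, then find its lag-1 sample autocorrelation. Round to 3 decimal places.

-0.013

First differences Δx: 0.2, -4.6, -1.4, 5.7, 2.5, -6.8, -1.2
Mean of differences = -0.8000
Numerator Σ(Δx_t−Δx̄)(Δx_{t+1}−Δx̄) = -1.3700
Denominator Σ(Δx_t−Δx̄)² = 105.1000
r_1(Δx) = -1.3700 / 105.1000 = -0.013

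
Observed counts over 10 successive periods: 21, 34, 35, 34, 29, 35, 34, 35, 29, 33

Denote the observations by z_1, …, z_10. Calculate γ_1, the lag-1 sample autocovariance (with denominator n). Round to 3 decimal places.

-2.411

Mean z̄ = (21 + 34 + 35 + 34 + 29 + 35 + 34 + 35 + 29 + 33)/10 = 31.9000
Σ_{t=1}^{9}(z_t−z̄)(z_{t+1}−z̄) = -24.1100
γ_1 = -24.1100 / 10 = -2.411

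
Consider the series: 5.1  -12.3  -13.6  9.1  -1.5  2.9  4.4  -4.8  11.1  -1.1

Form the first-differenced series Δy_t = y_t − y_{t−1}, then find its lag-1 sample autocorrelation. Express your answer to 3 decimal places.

-0.436

First differences Δy: -17.4, -1.3, 22.7, -10.6, 4.4, 1.5, -9.2, 15.9, -12.2
Mean of differences = -0.6889
Numerator Σ(Δy_t−Δȳ)(Δy_{t+1}−Δȳ) = -625.9646
Denominator Σ(Δy_t−Δȳ)² = 1435.7289
r_1(Δy) = -625.9646 / 1435.7289 = -0.436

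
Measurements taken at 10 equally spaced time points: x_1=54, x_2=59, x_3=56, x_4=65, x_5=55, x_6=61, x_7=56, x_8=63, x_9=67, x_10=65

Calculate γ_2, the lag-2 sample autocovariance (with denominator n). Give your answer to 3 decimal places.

Mean x̄ = (54 + 59 + 56 + 65 + 55 + 61 + 56 + 63 + 67 + 65)/10 = 60.1000
Σ_{t=1}^{8}(x_t−x̄)(x_{t+2}−x̄) = 54.3800
γ_2 = 54.3800 / 10 = 5.438

5.438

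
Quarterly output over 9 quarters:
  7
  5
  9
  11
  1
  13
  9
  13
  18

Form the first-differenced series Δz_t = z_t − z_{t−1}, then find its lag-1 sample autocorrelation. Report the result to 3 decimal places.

-0.635

First differences Δz: -2, 4, 2, -10, 12, -4, 4, 5
Mean of differences = 1.3750
Numerator Σ(Δz_t−Δz̄)(Δz_{t+1}−Δz̄) = -196.8906
Denominator Σ(Δz_t−Δz̄)² = 309.8750
r_1(Δz) = -196.8906 / 309.8750 = -0.635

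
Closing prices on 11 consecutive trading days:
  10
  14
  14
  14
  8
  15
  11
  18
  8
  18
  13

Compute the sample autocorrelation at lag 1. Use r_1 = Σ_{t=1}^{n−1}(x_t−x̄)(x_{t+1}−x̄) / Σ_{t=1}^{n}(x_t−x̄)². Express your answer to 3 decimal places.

-0.667

Mean x̄ = (10 + 14 + 14 + 14 + 8 + 15 + 11 + 18 + 8 + 18 + 13)/11 = 13.0000
Numerator Σ_{t=1}^{10}(x_t−x̄)(x_{t+1}−x̄) = -80.0000
Denominator Σ(x_t−x̄)² = 120.0000
r_1 = -80.0000 / 120.0000 = -0.667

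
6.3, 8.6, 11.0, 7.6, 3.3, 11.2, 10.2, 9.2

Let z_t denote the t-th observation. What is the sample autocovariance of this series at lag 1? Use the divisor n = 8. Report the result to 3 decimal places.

Mean z̄ = (6.3 + 8.6 + 11.0 + 7.6 + 3.3 + 11.2 + 10.2 + 9.2)/8 = 8.4250
Deviations: -2.1250, 0.1750, 2.5750, -0.8250, -5.1250, 2.7750, 1.7750, 0.7750
Σ_{t=1}^{7}(z_t−z̄)(z_{t+1}−z̄) = -5.7381
γ_1 = -5.7381 / 8 = -0.717

-0.717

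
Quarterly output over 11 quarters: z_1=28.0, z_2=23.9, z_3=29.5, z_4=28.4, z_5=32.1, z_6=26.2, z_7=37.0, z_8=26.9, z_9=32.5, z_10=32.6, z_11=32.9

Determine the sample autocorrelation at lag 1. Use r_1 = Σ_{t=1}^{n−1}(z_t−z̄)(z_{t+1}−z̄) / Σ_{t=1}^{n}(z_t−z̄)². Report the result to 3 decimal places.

-0.261

Mean z̄ = (28.0 + 23.9 + 29.5 + 28.4 + 32.1 + 26.2 + 37.0 + 26.9 + 32.5 + 32.6 + 32.9)/11 = 30.0000
Numerator Σ_{t=1}^{10}(z_t−z̄)(z_{t+1}−z̄) = -37.3000
Denominator Σ(z_t−z̄)² = 142.9000
r_1 = -37.3000 / 142.9000 = -0.261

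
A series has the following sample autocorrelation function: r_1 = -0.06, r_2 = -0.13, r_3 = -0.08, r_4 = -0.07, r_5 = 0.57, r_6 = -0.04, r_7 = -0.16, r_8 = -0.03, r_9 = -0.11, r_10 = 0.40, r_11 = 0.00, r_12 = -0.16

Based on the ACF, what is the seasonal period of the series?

The largest autocorrelation is r_5 = 0.57, with a weaker echo at lag 10 (0.40); the remaining lags stay at or below 0.00.
The dominant spike at lag 5 indicates a seasonal period of 5.

5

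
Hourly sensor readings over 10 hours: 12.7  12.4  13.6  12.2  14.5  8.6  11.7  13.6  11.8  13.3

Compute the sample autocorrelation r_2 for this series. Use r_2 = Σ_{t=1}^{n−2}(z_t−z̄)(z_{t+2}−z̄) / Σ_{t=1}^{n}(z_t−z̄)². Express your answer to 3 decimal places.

-0.038

Mean z̄ = (12.7 + 12.4 + 13.6 + 12.2 + 14.5 + 8.6 + 11.7 + 13.6 + 11.8 + 13.3)/10 = 12.4400
Numerator Σ_{t=1}^{8}(z_t−z̄)(z_{t+2}−z̄) = -0.8852
Denominator Σ(z_t−z̄)² = 23.5040
r_2 = -0.8852 / 23.5040 = -0.038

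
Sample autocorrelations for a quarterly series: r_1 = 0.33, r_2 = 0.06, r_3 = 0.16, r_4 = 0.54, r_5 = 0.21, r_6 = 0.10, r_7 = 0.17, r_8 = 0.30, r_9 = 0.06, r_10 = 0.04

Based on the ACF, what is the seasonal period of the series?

4

The largest autocorrelation is r_4 = 0.54; the remaining lags stay at or below 0.33. The elevated value at lag 1 (0.33), dropping to 0.06 at lag 2, reflects decaying short-term dependence rather than seasonality.
The dominant spike at lag 4 indicates a seasonal period of 4.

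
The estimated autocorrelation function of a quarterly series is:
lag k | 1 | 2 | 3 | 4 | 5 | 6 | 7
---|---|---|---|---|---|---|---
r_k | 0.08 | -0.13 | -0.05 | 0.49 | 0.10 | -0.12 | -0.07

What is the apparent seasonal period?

The largest autocorrelation is r_4 = 0.49; the remaining lags stay at or below 0.10.
The dominant spike at lag 4 indicates a seasonal period of 4.

4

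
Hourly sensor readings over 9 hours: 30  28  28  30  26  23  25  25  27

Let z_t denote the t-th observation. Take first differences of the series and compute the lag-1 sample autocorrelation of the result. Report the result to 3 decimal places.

First differences Δz: -2, 0, 2, -4, -3, 2, 0, 2
Mean of differences = -0.3750
Numerator Σ(Δz_t−Δz̄)(Δz_{t+1}−Δz̄) = -3.2656
Denominator Σ(Δz_t−Δz̄)² = 39.8750
r_1(Δz) = -3.2656 / 39.8750 = -0.082

-0.082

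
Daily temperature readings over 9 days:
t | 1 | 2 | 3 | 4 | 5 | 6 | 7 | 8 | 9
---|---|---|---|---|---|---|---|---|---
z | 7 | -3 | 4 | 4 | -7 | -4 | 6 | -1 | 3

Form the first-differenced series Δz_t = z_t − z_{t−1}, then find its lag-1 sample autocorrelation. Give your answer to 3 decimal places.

-0.385

First differences Δz: -10, 7, 0, -11, 3, 10, -7, 4
Mean of differences = -0.5000
Numerator Σ(Δz_t−Δz̄)(Δz_{t+1}−Δz̄) = -170.2500
Denominator Σ(Δz_t−Δz̄)² = 442.0000
r_1(Δz) = -170.2500 / 442.0000 = -0.385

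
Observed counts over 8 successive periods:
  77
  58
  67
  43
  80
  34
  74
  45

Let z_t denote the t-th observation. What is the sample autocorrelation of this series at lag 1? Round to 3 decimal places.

-0.753

Mean z̄ = (77 + 58 + 67 + 43 + 80 + 34 + 74 + 45)/8 = 59.7500
Deviations from mean: 17.2500, -1.7500, 7.2500, -16.7500, 20.2500, -25.7500, 14.2500, -14.7500
Σ(z_t−z̄)(z_{t+1}−z̄) = (-30.1875) + (-12.6875) + (-121.4375) + (-339.1875) + (-521.4375) + (-366.9375) + (-210.1875) = -1602.0625
Denominator Σ(z_t−z̄)² = 2127.5000
r_1 = -1602.0625 / 2127.5000 = -0.753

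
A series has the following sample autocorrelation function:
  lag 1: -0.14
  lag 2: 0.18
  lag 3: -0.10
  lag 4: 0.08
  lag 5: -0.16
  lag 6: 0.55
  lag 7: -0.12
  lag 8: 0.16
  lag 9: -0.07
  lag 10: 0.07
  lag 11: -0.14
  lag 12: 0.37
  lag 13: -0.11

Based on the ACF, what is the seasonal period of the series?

6

The largest autocorrelation is r_6 = 0.55, with a weaker echo at lag 12 (0.37); the remaining lags stay at or below 0.18.
The dominant spike at lag 6 indicates a seasonal period of 6.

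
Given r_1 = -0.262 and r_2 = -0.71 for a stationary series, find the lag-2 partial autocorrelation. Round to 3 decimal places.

-0.836

φ_{22} = (r_2 − r_1²) / (1 − r_1²)
r_1² = (-0.262)² = 0.068644
Numerator = -0.71 − 0.0686 = -0.7786; denominator = 1 − 0.0686 = 0.9314
φ_{22} = -0.7786 / 0.9314 = -0.836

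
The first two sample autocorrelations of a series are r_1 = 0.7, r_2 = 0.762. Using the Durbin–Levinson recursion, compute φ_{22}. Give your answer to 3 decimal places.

0.533

φ_{22} = (r_2 − r_1²) / (1 − r_1²)
r_1² = (0.7)² = 0.49
Numerator = 0.762 − 0.4900 = 0.2720; denominator = 1 − 0.4900 = 0.5100
φ_{22} = 0.2720 / 0.5100 = 0.533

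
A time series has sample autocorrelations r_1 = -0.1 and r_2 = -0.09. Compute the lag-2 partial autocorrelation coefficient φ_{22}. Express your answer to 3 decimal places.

-0.101

φ_{22} = (r_2 − r_1²) / (1 − r_1²)
r_1² = (-0.1)² = 0.01
Numerator = -0.09 − 0.0100 = -0.1000; denominator = 1 − 0.0100 = 0.9900
φ_{22} = -0.1000 / 0.9900 = -0.101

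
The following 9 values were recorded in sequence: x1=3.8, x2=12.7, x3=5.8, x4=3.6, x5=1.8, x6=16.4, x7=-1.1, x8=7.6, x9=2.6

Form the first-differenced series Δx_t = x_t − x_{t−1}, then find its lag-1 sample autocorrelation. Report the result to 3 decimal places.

First differences Δx: 8.9, -6.9, -2.2, -1.8, 14.6, -17.5, 8.7, -5.0
Mean of differences = -0.1500
Numerator Σ(Δx_t−Δx̄)(Δx_{t+1}−Δx̄) = -520.5875
Denominator Σ(Δx_t−Δx̄)² = 754.8200
r_1(Δx) = -520.5875 / 754.8200 = -0.690

-0.690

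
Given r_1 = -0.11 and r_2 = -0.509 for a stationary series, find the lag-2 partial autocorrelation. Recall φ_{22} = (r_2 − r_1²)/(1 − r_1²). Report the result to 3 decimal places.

φ_{22} = (r_2 − r_1²) / (1 − r_1²)
r_1² = (-0.11)² = 0.0121
Numerator = -0.509 − 0.0121 = -0.5211; denominator = 1 − 0.0121 = 0.9879
φ_{22} = -0.5211 / 0.9879 = -0.527

-0.527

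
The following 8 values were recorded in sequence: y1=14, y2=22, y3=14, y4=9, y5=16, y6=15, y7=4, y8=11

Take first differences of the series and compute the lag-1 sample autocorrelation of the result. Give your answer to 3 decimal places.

First differences Δy: 8, -8, -5, 7, -1, -11, 7
Mean of differences = -0.4286
Numerator Σ(Δy_t−Δȳ)(Δy_{t+1}−Δȳ) = -139.8980
Denominator Σ(Δy_t−Δȳ)² = 371.7143
r_1(Δy) = -139.8980 / 371.7143 = -0.376

-0.376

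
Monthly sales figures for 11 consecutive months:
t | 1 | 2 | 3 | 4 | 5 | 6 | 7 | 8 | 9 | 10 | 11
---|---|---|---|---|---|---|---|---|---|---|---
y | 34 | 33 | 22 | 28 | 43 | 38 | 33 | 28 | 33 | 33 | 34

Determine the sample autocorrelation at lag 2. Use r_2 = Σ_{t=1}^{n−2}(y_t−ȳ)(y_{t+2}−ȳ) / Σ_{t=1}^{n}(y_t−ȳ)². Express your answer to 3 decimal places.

-0.585

Mean ȳ = (34 + 33 + 22 + 28 + 43 + 38 + 33 + 28 + 33 + 33 + 34)/11 = 32.6364
Numerator Σ_{t=1}^{9}(y_t−ȳ)(y_{t+2}−ȳ) = -173.4463
Denominator Σ(y_t−ȳ)² = 296.5455
r_2 = -173.4463 / 296.5455 = -0.585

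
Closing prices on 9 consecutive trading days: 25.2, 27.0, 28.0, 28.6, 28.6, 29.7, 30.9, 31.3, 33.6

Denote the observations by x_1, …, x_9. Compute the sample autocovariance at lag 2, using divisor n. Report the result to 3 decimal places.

Mean x̄ = (25.2 + 27.0 + 28.0 + 28.6 + 28.6 + 29.7 + 30.9 + 31.3 + 33.6)/9 = 29.2111
Σ_{t=1}^{7}(x_t−x̄)(x_{t+2}−x̄) = 14.0520
γ_2 = 14.0520 / 9 = 1.561

1.561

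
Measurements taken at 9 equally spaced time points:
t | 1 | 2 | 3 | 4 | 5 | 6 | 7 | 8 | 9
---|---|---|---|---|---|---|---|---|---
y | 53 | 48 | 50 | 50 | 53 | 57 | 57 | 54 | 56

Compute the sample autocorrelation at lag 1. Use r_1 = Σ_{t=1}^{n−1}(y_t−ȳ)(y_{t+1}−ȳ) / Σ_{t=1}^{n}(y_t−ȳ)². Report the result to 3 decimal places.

Mean ȳ = (53 + 48 + 50 + 50 + 53 + 57 + 57 + 54 + 56)/9 = 53.1111
Numerator Σ_{t=1}^{8}(y_t−ȳ)(y_{t+1}−ȳ) = 47.2099
Denominator Σ(y_t−ȳ)² = 84.8889
r_1 = 47.2099 / 84.8889 = 0.556

0.556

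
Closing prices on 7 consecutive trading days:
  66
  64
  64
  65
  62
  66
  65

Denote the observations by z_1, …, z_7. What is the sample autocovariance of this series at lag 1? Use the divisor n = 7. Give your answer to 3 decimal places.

-0.700

Mean z̄ = (66 + 64 + 64 + 65 + 62 + 66 + 65)/7 = 64.5714
Σ_{t=1}^{6}(z_t−z̄)(z_{t+1}−z̄) = -4.8980
γ_1 = -4.8980 / 7 = -0.700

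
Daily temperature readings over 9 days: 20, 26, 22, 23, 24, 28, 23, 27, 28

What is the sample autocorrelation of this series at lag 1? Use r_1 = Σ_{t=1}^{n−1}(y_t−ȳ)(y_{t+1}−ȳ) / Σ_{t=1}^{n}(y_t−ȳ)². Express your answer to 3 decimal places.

Mean ȳ = (20 + 26 + 22 + 23 + 24 + 28 + 23 + 27 + 28)/9 = 24.5556
Numerator Σ_{t=1}^{8}(y_t−ȳ)(y_{t+1}−ȳ) = -8.0864
Denominator Σ(y_t−ȳ)² = 64.2222
r_1 = -8.0864 / 64.2222 = -0.126

-0.126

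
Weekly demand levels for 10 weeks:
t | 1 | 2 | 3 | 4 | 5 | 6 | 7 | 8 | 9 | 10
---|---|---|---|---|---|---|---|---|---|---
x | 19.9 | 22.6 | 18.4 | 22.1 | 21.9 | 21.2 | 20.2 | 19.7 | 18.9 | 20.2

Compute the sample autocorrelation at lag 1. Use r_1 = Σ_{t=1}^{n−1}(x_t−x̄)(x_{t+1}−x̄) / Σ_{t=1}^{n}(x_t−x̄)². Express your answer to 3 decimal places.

Mean x̄ = (19.9 + 22.6 + 18.4 + 22.1 + 21.9 + 21.2 + 20.2 + 19.7 + 18.9 + 20.2)/10 = 20.5100
Numerator Σ_{t=1}^{9}(x_t−x̄)(x_{t+1}−x̄) = -4.0301
Denominator Σ(x_t−x̄)² = 17.5690
r_1 = -4.0301 / 17.5690 = -0.229

-0.229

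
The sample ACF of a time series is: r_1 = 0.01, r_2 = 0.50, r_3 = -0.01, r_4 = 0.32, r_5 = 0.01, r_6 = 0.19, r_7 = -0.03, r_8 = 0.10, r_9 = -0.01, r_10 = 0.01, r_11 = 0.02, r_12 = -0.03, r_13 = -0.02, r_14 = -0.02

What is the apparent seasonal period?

The largest autocorrelation is r_2 = 0.50, with weaker echoes at lags 4 (0.32) and 6 (0.19); the remaining lags stay at or below 0.10.
The dominant spike at lag 2 indicates a seasonal period of 2.

2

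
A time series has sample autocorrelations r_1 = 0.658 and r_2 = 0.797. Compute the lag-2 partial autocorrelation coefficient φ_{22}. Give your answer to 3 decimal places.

0.642

φ_{22} = (r_2 − r_1²) / (1 − r_1²)
r_1² = (0.658)² = 0.432964
Numerator = 0.797 − 0.4330 = 0.3640; denominator = 1 − 0.4330 = 0.5670
φ_{22} = 0.3640 / 0.5670 = 0.642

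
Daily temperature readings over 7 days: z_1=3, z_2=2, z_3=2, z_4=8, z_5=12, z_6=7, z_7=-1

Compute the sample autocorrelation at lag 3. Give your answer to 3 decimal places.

-0.422

Mean z̄ = (3 + 2 + 2 + 8 + 12 + 7 − 1)/7 = 4.7143
Numerator Σ_{t=1}^{4}(z_t−z̄)(z_{t+3}−z̄) = -50.3878
Denominator Σ(z_t−z̄)² = 119.4286
r_3 = -50.3878 / 119.4286 = -0.422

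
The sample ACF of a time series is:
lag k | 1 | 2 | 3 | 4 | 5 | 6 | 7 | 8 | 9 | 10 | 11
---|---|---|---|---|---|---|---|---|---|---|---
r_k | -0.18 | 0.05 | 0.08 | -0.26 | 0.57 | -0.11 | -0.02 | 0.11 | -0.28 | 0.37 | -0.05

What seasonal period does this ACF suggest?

The largest autocorrelation is r_5 = 0.57, with a weaker echo at lag 10 (0.37); the remaining lags stay at or below 0.11.
The dominant spike at lag 5 indicates a seasonal period of 5.

5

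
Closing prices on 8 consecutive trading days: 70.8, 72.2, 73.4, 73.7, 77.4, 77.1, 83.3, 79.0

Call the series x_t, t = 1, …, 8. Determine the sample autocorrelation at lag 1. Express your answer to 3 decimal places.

0.539

Mean x̄ = (70.8 + 72.2 + 73.4 + 73.7 + 77.4 + 77.1 + 83.3 + 79.0)/8 = 75.8625
Deviations from mean: -5.0625, -3.6625, -2.4625, -2.1625, 1.5375, 1.2375, 7.4375, 3.1375
Numerator Σ_{t=1}^{7}(x_t−x̄)(x_{t+1}−x̄) = 64.0023
Denominator Σ(x_t−x̄)² = 118.8388
r_1 = 64.0023 / 118.8388 = 0.539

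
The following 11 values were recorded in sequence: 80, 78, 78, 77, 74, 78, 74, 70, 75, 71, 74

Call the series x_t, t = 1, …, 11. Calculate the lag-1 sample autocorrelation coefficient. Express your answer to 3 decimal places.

0.313

Mean x̄ = (80 + 78 + 78 + 77 + 74 + 78 + 74 + 70 + 75 + 71 + 74)/11 = 75.3636
Numerator Σ_{t=1}^{10}(x_t−x̄)(x_{t+1}−x̄) = 30.8678
Denominator Σ(x_t−x̄)² = 98.5455
r_1 = 30.8678 / 98.5455 = 0.313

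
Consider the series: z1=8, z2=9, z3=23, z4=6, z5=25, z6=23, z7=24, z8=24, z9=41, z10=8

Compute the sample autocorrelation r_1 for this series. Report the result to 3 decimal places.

-0.113

Mean z̄ = (8 + 9 + 23 + 6 + 25 + 23 + 24 + 24 + 41 + 8)/10 = 19.1000
Numerator Σ_{t=1}^{9}(z_t−z̄)(z_{t+1}−z̄) = -125.3100
Denominator Σ(z_t−z̄)² = 1112.9000
r_1 = -125.3100 / 1112.9000 = -0.113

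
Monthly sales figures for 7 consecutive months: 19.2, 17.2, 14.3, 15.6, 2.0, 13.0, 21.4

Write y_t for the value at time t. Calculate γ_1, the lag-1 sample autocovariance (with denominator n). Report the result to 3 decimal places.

Mean ȳ = (19.2 + 17.2 + 14.3 + 15.6 + 2.0 + 13.0 + 21.4)/7 = 14.6714
Deviations: 4.5286, 2.5286, -0.3714, 0.9286, -12.6714, -1.6714, 6.7286
Σ_{t=1}^{6}(y_t−ȳ)(y_{t+1}−ȳ) = 8.3335
γ_1 = 8.3335 / 7 = 1.190

1.190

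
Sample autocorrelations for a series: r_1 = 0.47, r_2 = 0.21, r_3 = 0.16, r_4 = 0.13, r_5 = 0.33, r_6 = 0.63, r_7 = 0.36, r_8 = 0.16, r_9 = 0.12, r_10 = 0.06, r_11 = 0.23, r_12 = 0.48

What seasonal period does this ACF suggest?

The largest autocorrelation is r_6 = 0.63, with a weaker echo at lag 12 (0.48); the remaining lags stay at or below 0.47. The elevated value at lag 1 (0.47), dropping to 0.21 at lag 2, reflects decaying short-term dependence rather than seasonality.
The dominant spike at lag 6 indicates a seasonal period of 6.

6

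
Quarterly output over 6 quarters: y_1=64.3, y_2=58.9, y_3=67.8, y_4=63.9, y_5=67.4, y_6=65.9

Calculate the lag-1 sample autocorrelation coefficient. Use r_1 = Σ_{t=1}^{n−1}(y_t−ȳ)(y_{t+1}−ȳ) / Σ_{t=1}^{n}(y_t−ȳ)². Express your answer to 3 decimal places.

Mean ȳ = (64.3 + 58.9 + 67.8 + 63.9 + 67.4 + 65.9)/6 = 64.7000
Deviations from mean: -0.4000, -5.8000, 3.1000, -0.8000, 2.7000, 1.2000
Numerator Σ_{t=1}^{5}(y_t−ȳ)(y_{t+1}−ȳ) = -17.0600
Denominator Σ(y_t−ȳ)² = 52.7800
r_1 = -17.0600 / 52.7800 = -0.323

-0.323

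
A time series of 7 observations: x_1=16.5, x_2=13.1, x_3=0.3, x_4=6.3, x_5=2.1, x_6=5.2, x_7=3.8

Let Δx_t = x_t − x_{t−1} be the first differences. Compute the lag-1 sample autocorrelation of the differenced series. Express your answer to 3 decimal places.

First differences Δx: -3.4, -12.8, 6.0, -4.2, 3.1, -1.4
Mean of differences = -2.1167
Numerator Σ(Δx_t−Δx̄)(Δx_{t+1}−Δx̄) = -97.0419
Denominator Σ(Δx_t−Δx̄)² = 213.7283
r_1(Δx) = -97.0419 / 213.7283 = -0.454

-0.454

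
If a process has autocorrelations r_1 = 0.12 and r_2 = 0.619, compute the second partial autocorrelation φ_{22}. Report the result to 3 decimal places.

φ_{22} = (r_2 − r_1²) / (1 − r_1²)
r_1² = (0.12)² = 0.0144
Numerator = 0.619 − 0.0144 = 0.6046; denominator = 1 − 0.0144 = 0.9856
φ_{22} = 0.6046 / 0.9856 = 0.613

0.613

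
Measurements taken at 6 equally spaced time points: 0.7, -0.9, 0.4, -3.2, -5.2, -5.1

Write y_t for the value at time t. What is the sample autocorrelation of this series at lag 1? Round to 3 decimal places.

Mean ȳ = (0.7 − 0.9 + 0.4 − 3.2 − 5.2 − 5.1)/6 = -2.2167
Deviations from mean: 2.9167, 1.3167, 2.6167, -0.9833, -2.9833, -2.8833
Numerator Σ_{t=1}^{5}(y_t−ȳ)(y_{t+1}−ȳ) = 16.2481
Denominator Σ(y_t−ȳ)² = 35.2683
r_1 = 16.2481 / 35.2683 = 0.461

0.461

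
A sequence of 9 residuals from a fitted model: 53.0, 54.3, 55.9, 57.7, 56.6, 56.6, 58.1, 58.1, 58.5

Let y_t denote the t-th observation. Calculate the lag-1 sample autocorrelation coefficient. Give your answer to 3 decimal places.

Mean ȳ = (53.0 + 54.3 + 55.9 + 57.7 + 56.6 + 56.6 + 58.1 + 58.1 + 58.5)/9 = 56.5333
Numerator Σ_{t=1}^{8}(y_t−ȳ)(y_{t+1}−ȳ) = 14.2889
Denominator Σ(y_t−ȳ)² = 28.0200
r_1 = 14.2889 / 28.0200 = 0.510

0.510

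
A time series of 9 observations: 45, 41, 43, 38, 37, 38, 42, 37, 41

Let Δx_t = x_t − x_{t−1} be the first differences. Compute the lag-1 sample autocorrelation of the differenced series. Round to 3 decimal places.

First differences Δx: -4, 2, -5, -1, 1, 4, -5, 4
Mean of differences = -0.5000
Numerator Σ(Δx_t−Δx̄)(Δx_{t+1}−Δx̄) = -52.2500
Denominator Σ(Δx_t−Δx̄)² = 102.0000
r_1(Δx) = -52.2500 / 102.0000 = -0.512

-0.512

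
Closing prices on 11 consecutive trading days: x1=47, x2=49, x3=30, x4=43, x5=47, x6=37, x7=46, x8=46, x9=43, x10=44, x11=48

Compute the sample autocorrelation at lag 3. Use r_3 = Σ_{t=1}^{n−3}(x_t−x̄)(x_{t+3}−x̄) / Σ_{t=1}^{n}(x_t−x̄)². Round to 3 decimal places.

Mean x̄ = (47 + 49 + 30 + 43 + 47 + 37 + 46 + 46 + 43 + 44 + 48)/11 = 43.6364
Numerator Σ_{t=1}^{8}(x_t−x̄)(x_{t+3}−x̄) = 128.2397
Denominator Σ(x_t−x̄)² = 312.5455
r_3 = 128.2397 / 312.5455 = 0.410

0.410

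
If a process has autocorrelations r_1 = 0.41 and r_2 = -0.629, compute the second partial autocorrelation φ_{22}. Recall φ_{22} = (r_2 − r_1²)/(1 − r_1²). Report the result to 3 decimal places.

φ_{22} = (r_2 − r_1²) / (1 − r_1²)
r_1² = (0.41)² = 0.1681
Numerator = -0.629 − 0.1681 = -0.7971; denominator = 1 − 0.1681 = 0.8319
φ_{22} = -0.7971 / 0.8319 = -0.958

-0.958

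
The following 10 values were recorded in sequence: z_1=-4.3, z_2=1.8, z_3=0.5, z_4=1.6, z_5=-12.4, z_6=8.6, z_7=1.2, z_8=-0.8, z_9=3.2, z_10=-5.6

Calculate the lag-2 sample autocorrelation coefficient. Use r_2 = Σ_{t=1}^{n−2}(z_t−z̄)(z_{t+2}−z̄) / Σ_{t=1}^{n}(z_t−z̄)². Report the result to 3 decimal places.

-0.023

Mean z̄ = (-4.3 + 1.8 + 0.5 + 1.6 − 12.4 + 8.6 + 1.2 − 0.8 + 3.2 − 5.6)/10 = -0.6200
Numerator Σ_{t=1}^{8}(z_t−z̄)(z_{t+2}−z̄) = -6.7248
Denominator Σ(z_t−z̄)² = 292.0960
r_2 = -6.7248 / 292.0960 = -0.023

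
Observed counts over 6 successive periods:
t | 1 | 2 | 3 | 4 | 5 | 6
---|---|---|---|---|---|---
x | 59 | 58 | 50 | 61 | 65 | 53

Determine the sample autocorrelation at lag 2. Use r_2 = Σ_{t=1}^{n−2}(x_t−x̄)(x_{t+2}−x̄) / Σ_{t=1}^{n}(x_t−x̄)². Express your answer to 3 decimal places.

-0.549

Mean x̄ = (59 + 58 + 50 + 61 + 65 + 53)/6 = 57.6667
Numerator Σ_{t=1}^{4}(x_t−x̄)(x_{t+2}−x̄) = -80.8889
Denominator Σ(x_t−x̄)² = 147.3333
r_2 = -80.8889 / 147.3333 = -0.549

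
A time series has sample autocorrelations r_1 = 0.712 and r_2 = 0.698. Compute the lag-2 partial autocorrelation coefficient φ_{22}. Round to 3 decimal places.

0.387

φ_{22} = (r_2 − r_1²) / (1 − r_1²)
r_1² = (0.712)² = 0.506944
Numerator = 0.698 − 0.5069 = 0.1911; denominator = 1 − 0.5069 = 0.4931
φ_{22} = 0.1911 / 0.4931 = 0.387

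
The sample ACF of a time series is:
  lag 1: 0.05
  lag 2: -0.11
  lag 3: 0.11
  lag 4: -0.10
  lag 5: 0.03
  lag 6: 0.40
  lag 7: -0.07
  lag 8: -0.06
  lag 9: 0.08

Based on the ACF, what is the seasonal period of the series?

6

The largest autocorrelation is r_6 = 0.40; the remaining lags stay at or below 0.11.
The dominant spike at lag 6 indicates a seasonal period of 6.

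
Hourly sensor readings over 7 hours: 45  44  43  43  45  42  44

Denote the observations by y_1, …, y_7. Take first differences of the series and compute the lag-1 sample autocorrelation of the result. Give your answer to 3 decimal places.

-0.603

First differences Δy: -1, -1, 0, 2, -3, 2
Mean of differences = -0.1667
Numerator Σ(Δy_t−Δȳ)(Δy_{t+1}−Δȳ) = -11.3611
Denominator Σ(Δy_t−Δȳ)² = 18.8333
r_1(Δy) = -11.3611 / 18.8333 = -0.603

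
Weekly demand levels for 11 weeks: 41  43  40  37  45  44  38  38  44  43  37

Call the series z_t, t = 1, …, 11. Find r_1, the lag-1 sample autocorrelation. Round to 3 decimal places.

Mean z̄ = (41 + 43 + 40 + 37 + 45 + 44 + 38 + 38 + 44 + 43 + 37)/11 = 40.9091
Numerator Σ_{t=1}^{10}(z_t−z̄)(z_{t+1}−z̄) = -12.7355
Denominator Σ(z_t−z̄)² = 92.9091
r_1 = -12.7355 / 92.9091 = -0.137

-0.137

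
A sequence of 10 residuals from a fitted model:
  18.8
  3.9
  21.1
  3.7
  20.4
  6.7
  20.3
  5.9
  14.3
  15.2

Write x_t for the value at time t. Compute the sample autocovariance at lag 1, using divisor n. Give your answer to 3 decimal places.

-42.122

Mean x̄ = (18.8 + 3.9 + 21.1 + 3.7 + 20.4 + 6.7 + 20.3 + 5.9 + 14.3 + 15.2)/10 = 13.0300
Σ_{t=1}^{9}(x_t−x̄)(x_{t+1}−x̄) = -421.2199
γ_1 = -421.2199 / 10 = -42.122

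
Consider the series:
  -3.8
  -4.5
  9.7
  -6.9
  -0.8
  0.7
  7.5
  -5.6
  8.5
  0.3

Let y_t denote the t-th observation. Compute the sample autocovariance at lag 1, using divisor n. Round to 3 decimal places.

Mean ȳ = (-3.8 − 4.5 + 9.7 − 6.9 − 0.8 + 0.7 + 7.5 − 5.6 + 8.5 + 0.3)/10 = 0.5100
Σ_{t=1}^{9}(y_t−ȳ)(y_{t+1}−ȳ) = -174.9661
γ_1 = -174.9661 / 10 = -17.497

-17.497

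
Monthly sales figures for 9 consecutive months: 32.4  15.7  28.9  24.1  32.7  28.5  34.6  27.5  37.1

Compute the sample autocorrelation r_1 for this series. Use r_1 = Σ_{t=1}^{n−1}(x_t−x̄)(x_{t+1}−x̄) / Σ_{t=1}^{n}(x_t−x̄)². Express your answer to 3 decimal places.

Mean x̄ = (32.4 + 15.7 + 28.9 + 24.1 + 32.7 + 28.5 + 34.6 + 27.5 + 37.1)/9 = 29.0556
Numerator Σ_{t=1}^{8}(x_t−x̄)(x_{t+1}−x̄) = -86.1220
Denominator Σ(x_t−x̄)² = 325.6022
r_1 = -86.1220 / 325.6022 = -0.265

-0.265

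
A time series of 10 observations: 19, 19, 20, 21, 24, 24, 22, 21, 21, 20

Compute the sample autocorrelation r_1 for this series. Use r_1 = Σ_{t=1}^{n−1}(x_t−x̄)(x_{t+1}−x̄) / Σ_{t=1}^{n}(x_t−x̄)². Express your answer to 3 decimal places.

0.609

Mean x̄ = (19 + 19 + 20 + 21 + 24 + 24 + 22 + 21 + 21 + 20)/10 = 21.1000
Numerator Σ_{t=1}^{9}(x_t−x̄)(x_{t+1}−x̄) = 17.5900
Denominator Σ(x_t−x̄)² = 28.9000
r_1 = 17.5900 / 28.9000 = 0.609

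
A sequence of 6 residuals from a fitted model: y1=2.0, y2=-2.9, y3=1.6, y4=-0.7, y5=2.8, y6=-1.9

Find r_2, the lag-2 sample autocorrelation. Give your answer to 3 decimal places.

Mean ȳ = (2.0 − 2.9 + 1.6 − 0.7 + 2.8 − 1.9)/6 = 0.1500
Deviations from mean: 1.8500, -3.0500, 1.4500, -0.8500, 2.6500, -2.0500
Numerator Σ_{t=1}^{4}(y_t−ȳ)(y_{t+2}−ȳ) = 10.8600
Denominator Σ(y_t−ȳ)² = 26.7750
r_2 = 10.8600 / 26.7750 = 0.406

0.406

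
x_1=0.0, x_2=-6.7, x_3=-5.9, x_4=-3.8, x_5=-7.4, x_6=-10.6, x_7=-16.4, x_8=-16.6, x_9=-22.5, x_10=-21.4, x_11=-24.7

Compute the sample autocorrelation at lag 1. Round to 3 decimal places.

0.672

Mean x̄ = (0.0 − 6.7 − 5.9 − 3.8 − 7.4 − 10.6 − 16.4 − 16.6 − 22.5 − 21.4 − 24.7)/11 = -12.3636
Numerator Σ_{t=1}^{10}(x_t−x̄)(x_{t+1}−x̄) = 469.2378
Denominator Σ(x_t−x̄)² = 698.6255
r_1 = 469.2378 / 698.6255 = 0.672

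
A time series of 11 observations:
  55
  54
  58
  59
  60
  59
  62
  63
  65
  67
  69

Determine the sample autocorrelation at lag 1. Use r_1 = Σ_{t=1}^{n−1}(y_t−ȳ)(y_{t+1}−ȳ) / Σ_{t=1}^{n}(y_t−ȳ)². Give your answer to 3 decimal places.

Mean ȳ = (55 + 54 + 58 + 59 + 60 + 59 + 62 + 63 + 65 + 67 + 69)/11 = 61.0000
Numerator Σ_{t=1}^{10}(y_t−ȳ)(y_{t+1}−ȳ) = 153.0000
Denominator Σ(y_t−ȳ)² = 224.0000
r_1 = 153.0000 / 224.0000 = 0.683

0.683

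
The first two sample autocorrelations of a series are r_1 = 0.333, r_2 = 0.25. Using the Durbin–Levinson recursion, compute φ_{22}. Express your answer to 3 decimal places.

0.156

φ_{22} = (r_2 − r_1²) / (1 − r_1²)
r_1² = (0.333)² = 0.110889
Numerator = 0.25 − 0.1109 = 0.1391; denominator = 1 − 0.1109 = 0.8891
φ_{22} = 0.1391 / 0.8891 = 0.156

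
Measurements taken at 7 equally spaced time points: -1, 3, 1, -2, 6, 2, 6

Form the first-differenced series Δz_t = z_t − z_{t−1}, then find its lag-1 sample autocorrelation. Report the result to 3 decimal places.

First differences Δz: 4, -2, -3, 8, -4, 4
Mean of differences = 1.1667
Numerator Σ(Δz_t−Δz̄)(Δz_{t+1}−Δz̄) = -74.1944
Denominator Σ(Δz_t−Δz̄)² = 116.8333
r_1(Δz) = -74.1944 / 116.8333 = -0.635

-0.635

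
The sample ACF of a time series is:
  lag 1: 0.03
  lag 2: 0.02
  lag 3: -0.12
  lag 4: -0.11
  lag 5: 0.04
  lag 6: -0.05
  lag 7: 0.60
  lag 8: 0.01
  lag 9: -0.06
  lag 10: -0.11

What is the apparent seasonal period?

The largest autocorrelation is r_7 = 0.60; the remaining lags stay at or below 0.04.
The dominant spike at lag 7 indicates a seasonal period of 7.

7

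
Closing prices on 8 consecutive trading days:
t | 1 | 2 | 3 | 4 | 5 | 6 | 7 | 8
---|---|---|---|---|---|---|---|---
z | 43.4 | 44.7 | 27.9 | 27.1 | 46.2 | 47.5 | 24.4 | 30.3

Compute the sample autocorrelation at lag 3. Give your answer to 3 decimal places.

-0.039

Mean z̄ = (43.4 + 44.7 + 27.9 + 27.1 + 46.2 + 47.5 + 24.4 + 30.3)/8 = 36.4375
Deviations from mean: 6.9625, 8.2625, -8.5375, -9.3375, 9.7625, 11.0625, -12.0375, -6.1375
Σ(z_t−z̄)(z_{t+3}−z̄) = (-65.0123) + (80.6627) + (-94.4461) + (112.4002) + (-59.9173) = -26.3130
Denominator Σ(z_t−z̄)² = 677.0788
r_3 = -26.3130 / 677.0788 = -0.039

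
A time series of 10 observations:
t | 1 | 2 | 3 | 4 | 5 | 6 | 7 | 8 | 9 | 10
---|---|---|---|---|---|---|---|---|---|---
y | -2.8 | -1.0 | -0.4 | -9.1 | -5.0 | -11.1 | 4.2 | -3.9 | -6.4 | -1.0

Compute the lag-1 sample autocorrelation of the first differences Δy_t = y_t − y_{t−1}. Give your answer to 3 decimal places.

-0.586

First differences Δy: 1.8, 0.6, -8.7, 4.1, -6.1, 15.3, -8.1, -2.5, 5.4
Mean of differences = 0.2000
Numerator Σ(Δy_t−Δȳ)(Δy_{t+1}−Δȳ) = -274.2900
Denominator Σ(Δy_t−Δȳ)² = 468.0600
r_1(Δy) = -274.2900 / 468.0600 = -0.586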